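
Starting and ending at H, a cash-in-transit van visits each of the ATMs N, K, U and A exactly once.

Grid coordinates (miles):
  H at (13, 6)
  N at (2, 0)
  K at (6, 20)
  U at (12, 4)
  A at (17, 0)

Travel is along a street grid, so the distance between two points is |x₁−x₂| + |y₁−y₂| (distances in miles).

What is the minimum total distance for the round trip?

There are 12 distinct closed tours to check (reversals are equivalent).
H-N-K-U-A-H: 17+24+22+9+10 = 82
H-N-K-A-U-H: 17+24+31+9+3 = 84
H-N-U-K-A-H: 17+14+22+31+10 = 94
H-N-U-A-K-H: 17+14+9+31+21 = 92
H-N-A-K-U-H: 17+15+31+22+3 = 88
H-N-A-U-K-H: 17+15+9+22+21 = 84
H-K-N-U-A-H: 21+24+14+9+10 = 78
H-K-N-A-U-H: 21+24+15+9+3 = 72
H-K-U-N-A-H: 21+22+14+15+10 = 82
H-K-A-N-U-H: 21+31+15+14+3 = 84
H-U-N-K-A-H: 3+14+24+31+10 = 82
H-U-K-N-A-H: 3+22+24+15+10 = 74
The minimum is 72.
One optimal route: H → K → N → A → U → H (or its reverse).

Shortest round trip = 72 miles.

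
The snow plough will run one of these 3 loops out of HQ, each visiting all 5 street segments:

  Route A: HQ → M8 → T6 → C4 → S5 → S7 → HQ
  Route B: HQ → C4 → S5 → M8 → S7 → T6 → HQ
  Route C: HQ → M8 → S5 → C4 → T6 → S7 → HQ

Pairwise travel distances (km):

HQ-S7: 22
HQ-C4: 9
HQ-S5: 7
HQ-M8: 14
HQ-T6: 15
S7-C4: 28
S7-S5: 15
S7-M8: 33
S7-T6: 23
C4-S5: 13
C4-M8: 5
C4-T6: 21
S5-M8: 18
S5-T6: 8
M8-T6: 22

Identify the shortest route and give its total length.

Shortest is Route A, total 107 km.

Route A: 14 + 22 + 21 + 13 + 15 + 22 = 107
Route B: 9 + 13 + 18 + 33 + 23 + 15 = 111
Route C: 14 + 18 + 13 + 21 + 23 + 22 = 111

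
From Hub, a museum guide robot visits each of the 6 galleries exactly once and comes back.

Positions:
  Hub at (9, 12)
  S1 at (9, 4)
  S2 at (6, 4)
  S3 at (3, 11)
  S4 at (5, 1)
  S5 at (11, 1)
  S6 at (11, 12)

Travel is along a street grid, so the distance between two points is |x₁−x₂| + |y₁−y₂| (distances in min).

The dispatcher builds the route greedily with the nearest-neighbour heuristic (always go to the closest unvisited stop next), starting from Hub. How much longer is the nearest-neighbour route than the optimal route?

Hub: S6=2, S3=7, S1=8, S2=11, S5=13, S4=15 ⇒ S6
S6: S3=9, S1=10, S5=11, S2=13, S4=17 ⇒ S3
S3: S2=10, S4=12, S1=13, S5=18 ⇒ S2
S2: S1=3, S4=4, S5=8 ⇒ S1
S1: S5=5, S4=7 ⇒ S5
S5: S4=6 ⇒ S4
NN route Hub → S6 → S3 → S2 → S1 → S5 → S4 → Hub costs 50.
Optimal: Hub → S1 → S5 → S4 → S2 → S3 → S6 → Hub costs 44 (by enumerating all 360 distinct tours).
Excess = 50 − 44 = 6.

Excess over optimum: 6 min.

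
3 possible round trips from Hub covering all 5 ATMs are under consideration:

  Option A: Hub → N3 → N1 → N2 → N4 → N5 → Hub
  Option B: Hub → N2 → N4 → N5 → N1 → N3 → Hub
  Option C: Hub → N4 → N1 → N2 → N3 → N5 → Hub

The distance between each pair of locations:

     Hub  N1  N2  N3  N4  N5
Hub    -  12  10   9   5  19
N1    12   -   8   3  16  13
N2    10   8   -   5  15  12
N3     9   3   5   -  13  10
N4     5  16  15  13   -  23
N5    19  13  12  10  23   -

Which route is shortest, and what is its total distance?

Shortest is Option C, total 63.

Option A: 9 + 3 + 8 + 15 + 23 + 19 = 77
Option B: 10 + 15 + 23 + 13 + 3 + 9 = 73
Option C: 5 + 16 + 8 + 5 + 10 + 19 = 63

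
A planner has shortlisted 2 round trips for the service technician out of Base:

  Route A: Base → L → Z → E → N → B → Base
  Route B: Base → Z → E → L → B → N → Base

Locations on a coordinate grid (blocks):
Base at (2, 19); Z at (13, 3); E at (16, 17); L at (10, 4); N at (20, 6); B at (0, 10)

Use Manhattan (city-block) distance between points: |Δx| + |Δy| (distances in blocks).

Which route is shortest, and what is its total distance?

94 blocks — Route A is the shortest.

Route A: 23 + 4 + 17 + 15 + 24 + 11 = 94
Route B: 27 + 17 + 19 + 16 + 24 + 31 = 134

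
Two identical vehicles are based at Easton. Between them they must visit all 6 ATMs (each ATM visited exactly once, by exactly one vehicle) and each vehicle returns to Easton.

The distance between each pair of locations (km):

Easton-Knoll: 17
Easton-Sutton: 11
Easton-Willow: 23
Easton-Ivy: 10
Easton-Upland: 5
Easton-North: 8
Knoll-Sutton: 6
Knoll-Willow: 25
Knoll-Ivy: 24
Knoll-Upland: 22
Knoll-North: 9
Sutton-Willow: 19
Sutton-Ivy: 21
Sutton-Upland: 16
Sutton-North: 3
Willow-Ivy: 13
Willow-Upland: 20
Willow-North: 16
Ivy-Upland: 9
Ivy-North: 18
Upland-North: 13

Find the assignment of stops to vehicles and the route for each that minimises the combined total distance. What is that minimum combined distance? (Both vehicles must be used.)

75 km — the smallest possible combined total.

Try each way of splitting the stops between the two vehicles (each non-empty) and, for each split, find the best tour for each vehicle:
  {Knoll} + {Sutton, Willow, Ivy, Upland, North}: 34 + 57 = 91
  {Sutton} + {Knoll, Willow, Ivy, Upland, North}: 22 + 69 = 91
  {Knoll, Sutton} + {Willow, Ivy, Upland, North}: 34 + 51 = 85
  {Willow} + {Knoll, Sutton, Ivy, Upland, North}: 46 + 55 = 101
  {Knoll, Willow} + {Sutton, Ivy, Upland, North}: 65 + 46 = 111
  {Sutton, Willow} + {Knoll, Ivy, Upland, North}: 53 + 55 = 108
  … (31 splits in total)
  {Upland} + {Knoll, Sutton, Willow, Ivy, North}: 10 + 65 = 75  ← best
Best: vehicle 1 Easton → Upland → Easton = 10; vehicle 2 Easton → Knoll → Sutton → North → Willow → Ivy → Easton = 65; combined 75.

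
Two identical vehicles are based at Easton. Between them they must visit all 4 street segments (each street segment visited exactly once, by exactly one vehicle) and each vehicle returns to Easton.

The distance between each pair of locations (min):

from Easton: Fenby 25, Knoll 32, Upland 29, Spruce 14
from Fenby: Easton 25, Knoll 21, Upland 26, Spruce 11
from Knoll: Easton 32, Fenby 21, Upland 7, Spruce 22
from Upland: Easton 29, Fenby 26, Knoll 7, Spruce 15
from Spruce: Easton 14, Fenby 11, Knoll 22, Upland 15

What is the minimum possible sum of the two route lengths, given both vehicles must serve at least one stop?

Check every non-empty split of the stops between the two vehicles; for each half take its own optimal tour:
  {Fenby} + {Knoll, Upland, Spruce}: 50 + 68 = 118
  {Knoll} + {Fenby, Upland, Spruce}: 64 + 80 = 144
  {Fenby, Knoll} + {Upland, Spruce}: 78 + 58 = 136
  {Upland} + {Fenby, Knoll, Spruce}: 58 + 78 = 136
  {Fenby, Upland} + {Knoll, Spruce}: 80 + 68 = 148
  {Knoll, Upland} + {Fenby, Spruce}: 68 + 50 = 118
  … (7 splits in total)
  {Fenby, Knoll, Upland} + {Spruce}: 82 + 28 = 110  ← best
Best: vehicle 1 Easton → Fenby → Knoll → Upland → Easton = 82; vehicle 2 Easton → Spruce → Easton = 28; combined 110.

110 min — the smallest possible combined total.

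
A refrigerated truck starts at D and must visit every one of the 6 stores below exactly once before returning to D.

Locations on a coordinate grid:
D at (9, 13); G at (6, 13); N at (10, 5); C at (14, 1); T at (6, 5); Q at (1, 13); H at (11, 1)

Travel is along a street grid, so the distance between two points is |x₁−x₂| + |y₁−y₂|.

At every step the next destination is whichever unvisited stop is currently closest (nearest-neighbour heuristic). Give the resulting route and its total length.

D → [G:3 / Q:8 / N:9 / T:11 / H:14 / C:17] → G (3)
G → [Q:5 / T:8 / N:12 / H:17 / C:20] → Q (5)
Q → [T:13 / N:17 / H:22 / C:25] → T (13)
T → [N:4 / H:9 / C:12] → N (4)
N → [H:5 / C:8] → H (5)
H → [C:3] → C (3)
Return C→D: 17.
Total = 3 + 5 + 13 + 4 + 5 + 3 + 17 = 50.

Total distance 50 via the nearest-neighbour route D → G → Q → T → N → H → C → D.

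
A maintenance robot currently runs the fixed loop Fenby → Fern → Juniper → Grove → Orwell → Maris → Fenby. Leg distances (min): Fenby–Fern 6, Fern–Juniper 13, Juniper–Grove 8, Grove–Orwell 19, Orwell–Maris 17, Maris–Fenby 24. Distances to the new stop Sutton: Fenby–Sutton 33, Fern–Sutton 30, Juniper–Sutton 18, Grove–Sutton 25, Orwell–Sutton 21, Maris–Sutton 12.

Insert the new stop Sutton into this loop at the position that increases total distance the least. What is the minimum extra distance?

+16 min — insert Sutton between Orwell and Maris.

Insertion cost between consecutive stops i–j is d(i,Sutton) + d(Sutton,j) − d(i,j):
  between Fenby and Fern: 33 + 30 − 6 = 57
  between Fern and Juniper: 30 + 18 − 13 = 35
  between Juniper and Grove: 18 + 25 − 8 = 35
  between Grove and Orwell: 25 + 21 − 19 = 27
  between Orwell and Maris: 21 + 12 − 17 = 16
  between Maris and Fenby: 12 + 33 − 24 = 21
Cheapest insertion is between Orwell and Maris, adding 16.
New total = 87 + 16 = 103.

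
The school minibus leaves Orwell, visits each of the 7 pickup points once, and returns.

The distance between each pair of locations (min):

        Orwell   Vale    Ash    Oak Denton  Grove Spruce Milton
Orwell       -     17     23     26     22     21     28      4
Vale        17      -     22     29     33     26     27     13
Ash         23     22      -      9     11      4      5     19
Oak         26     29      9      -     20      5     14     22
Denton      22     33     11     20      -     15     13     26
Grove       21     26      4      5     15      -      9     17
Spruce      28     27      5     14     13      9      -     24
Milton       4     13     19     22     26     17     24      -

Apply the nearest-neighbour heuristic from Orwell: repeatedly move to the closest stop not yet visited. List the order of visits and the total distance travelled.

Orwell → [Milton:4 / Vale:17 / Grove:21 / Denton:22 / Ash:23 / Oak:26 / Spruce:28] → Milton (4)
Milton → [Vale:13 / Grove:17 / Ash:19 / Oak:22 / Spruce:24 / Denton:26] → Vale (13)
Vale → [Ash:22 / Grove:26 / Spruce:27 / Oak:29 / Denton:33] → Ash (22)
Ash → [Grove:4 / Spruce:5 / Oak:9 / Denton:11] → Grove (4)
Grove → [Oak:5 / Spruce:9 / Denton:15] → Oak (5)
Oak → [Spruce:14 / Denton:20] → Spruce (14)
Spruce → [Denton:13] → Denton (13)
Return Denton→Orwell: 22.
Total = 4 + 13 + 22 + 4 + 5 + 14 + 13 + 22 = 97.

Total distance 97 min via the nearest-neighbour route Orwell → Milton → Vale → Ash → Grove → Oak → Spruce → Denton → Orwell.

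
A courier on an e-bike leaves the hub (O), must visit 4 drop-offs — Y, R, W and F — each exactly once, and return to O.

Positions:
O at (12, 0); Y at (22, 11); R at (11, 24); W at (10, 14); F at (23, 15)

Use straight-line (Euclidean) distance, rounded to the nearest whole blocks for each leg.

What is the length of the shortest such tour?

O → Y → R → W → F → O: 15+17+10+13+19 = 74
O → Y → R → F → W → O: 15+17+15+13+14 = 74
O → Y → W → R → F → O: 15+12+10+15+19 = 71
O → Y → W → F → R → O: 15+12+13+15+24 = 79
O → Y → F → R → W → O: 15+4+15+10+14 = 58
O → Y → F → W → R → O: 15+4+13+10+24 = 66
O → R → Y → W → F → O: 24+17+12+13+19 = 85
O → R → Y → F → W → O: 24+17+4+13+14 = 72
O → R → W → Y → F → O: 24+10+12+4+19 = 69
O → R → F → Y → W → O: 24+15+4+12+14 = 69
O → W → Y → R → F → O: 14+12+17+15+19 = 77
O → W → R → Y → F → O: 14+10+17+4+19 = 64
The minimum is 58.
One optimal route: O → Y → F → R → W → O (or its reverse).

Shortest round trip = 58 blocks.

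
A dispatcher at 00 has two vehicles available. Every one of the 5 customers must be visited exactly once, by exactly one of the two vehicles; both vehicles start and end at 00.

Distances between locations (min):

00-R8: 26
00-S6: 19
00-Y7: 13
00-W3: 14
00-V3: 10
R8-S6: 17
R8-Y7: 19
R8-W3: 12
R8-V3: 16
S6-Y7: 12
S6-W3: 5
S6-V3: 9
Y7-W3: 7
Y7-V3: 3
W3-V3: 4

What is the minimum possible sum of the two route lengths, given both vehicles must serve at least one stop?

Check every non-empty split of the stops between the two vehicles; for each half take its own optimal tour:
  {R8} + {S6, Y7, W3, V3}: 52 + 44 = 96
  {S6} + {R8, Y7, W3, V3}: 38 + 58 = 96
  {R8, S6} + {Y7, W3, V3}: 62 + 34 = 96
  {Y7} + {R8, S6, W3, V3}: 26 + 62 = 88
  {R8, Y7} + {S6, W3, V3}: 58 + 38 = 96
  {S6, Y7} + {R8, W3, V3}: 44 + 52 = 96
  … (15 splits in total)
Best: vehicle 1 00 → Y7 → 00 = 26; vehicle 2 00 → R8 → S6 → W3 → V3 → 00 = 62; combined 88.

88 min — the smallest possible combined total.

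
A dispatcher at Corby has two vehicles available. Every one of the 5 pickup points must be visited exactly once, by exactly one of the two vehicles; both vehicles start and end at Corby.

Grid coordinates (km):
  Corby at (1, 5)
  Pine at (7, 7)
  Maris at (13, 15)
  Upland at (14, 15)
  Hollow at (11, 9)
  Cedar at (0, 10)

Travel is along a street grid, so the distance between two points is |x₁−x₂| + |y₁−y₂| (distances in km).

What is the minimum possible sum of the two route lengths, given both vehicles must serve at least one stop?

There are 2^4 − 1 = 15 ways to divide the 5 stops into two non-empty groups. For each, the best each vehicle can do is its own shortest tour through its group:
  {Pine} + {Maris, Upland, Hollow, Cedar}: 16 + 48 = 64
  {Maris} + {Pine, Upland, Hollow, Cedar}: 44 + 48 = 92
  {Pine, Maris} + {Upland, Hollow, Cedar}: 44 + 48 = 92
  {Upland} + {Pine, Maris, Hollow, Cedar}: 46 + 46 = 92
  {Pine, Upland} + {Maris, Hollow, Cedar}: 46 + 46 = 92
  {Maris, Upland} + {Pine, Hollow, Cedar}: 46 + 32 = 78
  … (15 splits in total)
  {Pine, Maris, Upland, Hollow} + {Cedar}: 46 + 12 = 58  ← best
Best: vehicle 1 Corby → Pine → Maris → Upland → Hollow → Corby = 46; vehicle 2 Corby → Cedar → Corby = 12; combined 58.

Minimum combined distance: 58 km.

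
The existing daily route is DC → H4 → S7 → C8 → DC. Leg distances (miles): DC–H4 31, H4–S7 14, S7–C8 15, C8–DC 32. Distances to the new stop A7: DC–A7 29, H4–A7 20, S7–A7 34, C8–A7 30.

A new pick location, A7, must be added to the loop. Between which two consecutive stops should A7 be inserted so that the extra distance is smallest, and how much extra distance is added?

Minimum extra distance: 18 miles, inserting A7 between DC and H4.

Insertion cost between consecutive stops i–j is d(i,A7) + d(A7,j) − d(i,j):
  between DC and H4: 29 + 20 − 31 = 18
  between H4 and S7: 20 + 34 − 14 = 40
  between S7 and C8: 34 + 30 − 15 = 49
  between C8 and DC: 30 + 29 − 32 = 27
Cheapest insertion is between DC and H4, adding 18.
New total = 92 + 18 = 110.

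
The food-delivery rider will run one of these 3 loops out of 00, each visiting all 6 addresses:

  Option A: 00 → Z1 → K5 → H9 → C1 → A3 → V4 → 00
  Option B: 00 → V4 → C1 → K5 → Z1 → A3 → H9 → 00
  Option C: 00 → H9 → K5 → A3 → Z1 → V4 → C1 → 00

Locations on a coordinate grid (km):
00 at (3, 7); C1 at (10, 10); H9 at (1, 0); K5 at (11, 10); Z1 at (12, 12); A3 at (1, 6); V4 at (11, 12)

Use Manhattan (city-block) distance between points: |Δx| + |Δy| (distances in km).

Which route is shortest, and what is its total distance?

Option A: 14 + 3 + 20 + 19 + 13 + 16 + 13 = 98
Option B: 13 + 3 + 1 + 3 + 17 + 6 + 9 = 52
Option C: 9 + 20 + 14 + 17 + 1 + 3 + 10 = 74

Shortest is Option B, total 52 km.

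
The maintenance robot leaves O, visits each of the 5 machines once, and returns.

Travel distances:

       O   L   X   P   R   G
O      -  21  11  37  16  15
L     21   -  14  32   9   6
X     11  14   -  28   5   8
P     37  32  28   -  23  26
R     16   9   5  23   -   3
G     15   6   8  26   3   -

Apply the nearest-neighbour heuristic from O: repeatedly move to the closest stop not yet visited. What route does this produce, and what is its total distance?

From O: distances to unvisited — X=11, G=15, R=16, L=21, P=37. Nearest is X (11).
From X: distances to unvisited — R=5, G=8, L=14, P=28. Nearest is R (5).
From R: distances to unvisited — G=3, L=9, P=23. Nearest is G (3).
From G: distances to unvisited — L=6, P=26. Nearest is L (6).
From L: distances to unvisited — P=32. Nearest is P (32).
Return P→O: 37.
Total = 11 + 5 + 3 + 6 + 32 + 37 = 94.

Nearest-neighbour total = 94; route O → X → R → G → L → P → O.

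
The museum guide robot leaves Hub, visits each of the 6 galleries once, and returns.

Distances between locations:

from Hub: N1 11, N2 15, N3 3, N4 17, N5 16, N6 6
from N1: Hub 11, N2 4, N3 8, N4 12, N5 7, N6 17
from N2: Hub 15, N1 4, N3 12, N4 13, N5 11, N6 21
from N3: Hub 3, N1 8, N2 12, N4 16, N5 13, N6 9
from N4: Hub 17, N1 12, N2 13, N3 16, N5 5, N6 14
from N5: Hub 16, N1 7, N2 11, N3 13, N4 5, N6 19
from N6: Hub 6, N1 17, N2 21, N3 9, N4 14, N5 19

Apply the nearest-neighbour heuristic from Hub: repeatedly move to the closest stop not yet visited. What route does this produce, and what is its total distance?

Total distance 51 via the nearest-neighbour route Hub → N3 → N1 → N2 → N5 → N4 → N6 → Hub.

Hub → [N3:3 / N6:6 / N1:11 / N2:15 / N5:16 / N4:17] → N3 (3)
N3 → [N1:8 / N6:9 / N2:12 / N5:13 / N4:16] → N1 (8)
N1 → [N2:4 / N5:7 / N4:12 / N6:17] → N2 (4)
N2 → [N5:11 / N4:13 / N6:21] → N5 (11)
N5 → [N4:5 / N6:19] → N4 (5)
N4 → [N6:14] → N6 (14)
Return N6→Hub: 6.
Total = 3 + 8 + 4 + 11 + 5 + 14 + 6 = 51.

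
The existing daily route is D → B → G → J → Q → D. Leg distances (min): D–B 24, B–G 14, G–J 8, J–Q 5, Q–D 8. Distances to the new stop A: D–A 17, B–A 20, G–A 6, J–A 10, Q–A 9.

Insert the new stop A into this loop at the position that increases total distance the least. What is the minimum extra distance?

Minimum extra distance: 8 min, inserting A between G and J.

Insertion cost between consecutive stops i–j is d(i,A) + d(A,j) − d(i,j):
  between D and B: 17 + 20 − 24 = 13
  between B and G: 20 + 6 − 14 = 12
  between G and J: 6 + 10 − 8 = 8
  between J and Q: 10 + 9 − 5 = 14
  between Q and D: 9 + 17 − 8 = 18
Cheapest insertion is between G and J, adding 8.
New total = 59 + 8 = 67.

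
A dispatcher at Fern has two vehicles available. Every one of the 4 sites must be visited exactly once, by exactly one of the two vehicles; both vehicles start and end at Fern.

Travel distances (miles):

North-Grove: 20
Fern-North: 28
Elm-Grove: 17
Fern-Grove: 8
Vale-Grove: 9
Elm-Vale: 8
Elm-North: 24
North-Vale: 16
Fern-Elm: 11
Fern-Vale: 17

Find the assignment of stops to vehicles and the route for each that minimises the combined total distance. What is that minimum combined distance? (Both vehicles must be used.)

79 miles — the smallest possible combined total.

There are 2^3 − 1 = 7 ways to divide the 4 stops into two non-empty groups. For each, the best each vehicle can do is its own shortest tour through its group:
  {Elm} + {North, Vale, Grove}: 22 + 61 = 83
  {North} + {Elm, Vale, Grove}: 56 + 36 = 92
  {Elm, North} + {Vale, Grove}: 63 + 34 = 97
  {Vale} + {Elm, North, Grove}: 34 + 63 = 97
  {Elm, Vale} + {North, Grove}: 36 + 56 = 92
  {North, Vale} + {Elm, Grove}: 61 + 36 = 97
  … (7 splits in total)
  {Elm, North, Vale} + {Grove}: 63 + 16 = 79  ← best
Best: vehicle 1 Fern → Elm → Vale → North → Fern = 63; vehicle 2 Fern → Grove → Fern = 16; combined 79.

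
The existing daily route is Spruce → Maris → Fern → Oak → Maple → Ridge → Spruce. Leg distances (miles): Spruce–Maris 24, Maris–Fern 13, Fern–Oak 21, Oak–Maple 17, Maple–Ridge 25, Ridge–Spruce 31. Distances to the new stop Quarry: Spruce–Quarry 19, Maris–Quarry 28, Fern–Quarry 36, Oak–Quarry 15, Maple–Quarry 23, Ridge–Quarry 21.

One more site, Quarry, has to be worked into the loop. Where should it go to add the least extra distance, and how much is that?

Insertion cost between consecutive stops i–j is d(i,Quarry) + d(Quarry,j) − d(i,j):
  between Spruce and Maris: 19 + 28 − 24 = 23
  between Maris and Fern: 28 + 36 − 13 = 51
  between Fern and Oak: 36 + 15 − 21 = 30
  between Oak and Maple: 15 + 23 − 17 = 21
  between Maple and Ridge: 23 + 21 − 25 = 19
  between Ridge and Spruce: 21 + 19 − 31 = 9
Cheapest insertion is between Ridge and Spruce, adding 9.
New total = 131 + 9 = 140.

+9 miles — insert Quarry between Ridge and Spruce.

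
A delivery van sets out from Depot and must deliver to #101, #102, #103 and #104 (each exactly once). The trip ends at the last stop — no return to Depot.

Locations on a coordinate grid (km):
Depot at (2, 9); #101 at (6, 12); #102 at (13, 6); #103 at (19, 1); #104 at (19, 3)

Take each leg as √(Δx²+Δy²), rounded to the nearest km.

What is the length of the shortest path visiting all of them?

There are 4! = 24 possible orderings.
Depot→#101→#102→#103→#104: 5+9+8+2 = 24
Depot→#101→#102→#104→#103: 5+9+7+2 = 23
Depot→#101→#103→#102→#104: 5+17+8+7 = 37
Depot→#101→#103→#104→#102: 5+17+2+7 = 31
Depot→#101→#104→#102→#103: 5+16+7+8 = 36
Depot→#101→#104→#103→#102: 5+16+2+8 = 31
Depot→#102→#101→#103→#104: 11+9+17+2 = 39
Depot→#102→#101→#104→#103: 11+9+16+2 = 38
Depot→#102→#103→#101→#104: 11+8+17+16 = 52
Depot→#102→#103→#104→#101: 11+8+2+16 = 37
Depot→#102→#104→#101→#103: 11+7+16+17 = 51
Depot→#102→#104→#103→#101: 11+7+2+17 = 37
Depot→#103→#101→#102→#104: 19+17+9+7 = 52
Depot→#103→#101→#104→#102: 19+17+16+7 = 59
… (10 more)
The minimum is 23.
One shortest path: Depot → #101 → #102 → #104 → #103.

Shortest open route: 23 km.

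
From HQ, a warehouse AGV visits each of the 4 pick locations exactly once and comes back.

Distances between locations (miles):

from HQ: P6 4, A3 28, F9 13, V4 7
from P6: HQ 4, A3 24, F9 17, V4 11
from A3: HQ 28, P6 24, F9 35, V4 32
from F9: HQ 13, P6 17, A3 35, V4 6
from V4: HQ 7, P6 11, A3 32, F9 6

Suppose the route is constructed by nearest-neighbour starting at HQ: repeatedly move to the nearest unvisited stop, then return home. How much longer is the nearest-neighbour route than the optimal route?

HQ: P6=4, V4=7, F9=13, A3=28 ⇒ P6
P6: V4=11, F9=17, A3=24 ⇒ V4
V4: F9=6, A3=32 ⇒ F9
F9: A3=35 ⇒ A3
NN route HQ → P6 → V4 → F9 → A3 → HQ costs 84.
Optimal: HQ → P6 → A3 → F9 → V4 → HQ costs 76 (by enumerating all 12 distinct tours).
Excess = 84 − 76 = 8.

The nearest-neighbour route is 8 miles longer than optimal.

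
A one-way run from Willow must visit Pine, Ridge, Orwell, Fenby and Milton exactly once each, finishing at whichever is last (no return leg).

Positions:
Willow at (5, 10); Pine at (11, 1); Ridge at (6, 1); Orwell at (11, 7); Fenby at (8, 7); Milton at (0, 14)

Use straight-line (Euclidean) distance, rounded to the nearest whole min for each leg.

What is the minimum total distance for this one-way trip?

There are 5! = 120 possible orderings.
Willow - Pine - Ridge - Orwell - Fenby - Milton: 11+5+8+3+11 = 38
Willow - Pine - Ridge - Orwell - Milton - Fenby: 11+5+8+13+11 = 48
Willow - Pine - Ridge - Fenby - Orwell - Milton: 11+5+6+3+13 = 38
Willow - Pine - Ridge - Fenby - Milton - Orwell: 11+5+6+11+13 = 46
Willow - Pine - Ridge - Milton - Orwell - Fenby: 11+5+14+13+3 = 46
Willow - Pine - Ridge - Milton - Fenby - Orwell: 11+5+14+11+3 = 44
Willow - Pine - Orwell - Ridge - Fenby - Milton: 11+6+8+6+11 = 42
Willow - Pine - Orwell - Ridge - Milton - Fenby: 11+6+8+14+11 = 50
Willow - Pine - Orwell - Fenby - Ridge - Milton: 11+6+3+6+14 = 40
Willow - Pine - Orwell - Fenby - Milton - Ridge: 11+6+3+11+14 = 45
Willow - Pine - Orwell - Milton - Ridge - Fenby: 11+6+13+14+6 = 50
Willow - Pine - Orwell - Milton - Fenby - Ridge: 11+6+13+11+6 = 47
Willow - Pine - Fenby - Ridge - Orwell - Milton: 11+7+6+8+13 = 45
Willow - Pine - Fenby - Ridge - Milton - Orwell: 11+7+6+14+13 = 51
… (106 more)
Willow - Milton - Fenby - Orwell - Pine - Ridge: 6+11+3+6+5 = 31  ← best
The minimum is 31.
One shortest path: Willow → Milton → Fenby → Orwell → Pine → Ridge.

Shortest open route: 31 min.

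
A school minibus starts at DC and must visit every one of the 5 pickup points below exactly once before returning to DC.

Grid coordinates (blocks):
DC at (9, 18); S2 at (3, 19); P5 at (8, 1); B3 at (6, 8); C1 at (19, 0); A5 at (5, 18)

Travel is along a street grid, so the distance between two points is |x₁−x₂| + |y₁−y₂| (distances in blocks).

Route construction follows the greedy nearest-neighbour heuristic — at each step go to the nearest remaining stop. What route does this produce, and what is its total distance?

70 blocks along DC → A5 → S2 → B3 → P5 → C1 → DC.

From DC: distances to unvisited — A5=4, S2=7, B3=13, P5=18, C1=28. Nearest is A5 (4).
From A5: distances to unvisited — S2=3, B3=11, P5=20, C1=32. Nearest is S2 (3).
From S2: distances to unvisited — B3=14, P5=23, C1=35. Nearest is B3 (14).
From B3: distances to unvisited — P5=9, C1=21. Nearest is P5 (9).
From P5: distances to unvisited — C1=12. Nearest is C1 (12).
Return C1→DC: 28.
Total = 4 + 3 + 14 + 9 + 12 + 28 = 70.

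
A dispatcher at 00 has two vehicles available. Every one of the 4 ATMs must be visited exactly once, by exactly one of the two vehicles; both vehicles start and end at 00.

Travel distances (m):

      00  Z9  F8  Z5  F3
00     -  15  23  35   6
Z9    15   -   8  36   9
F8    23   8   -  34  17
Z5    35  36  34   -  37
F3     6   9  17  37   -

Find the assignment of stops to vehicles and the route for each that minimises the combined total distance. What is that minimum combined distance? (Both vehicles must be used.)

Minimum combined distance: 104 m.

Try each way of splitting the stops between the two vehicles (each non-empty) and, for each split, find the best tour for each vehicle:
  {Z9} + {F8, Z5, F3}: 30 + 92 = 122
  {F8} + {Z9, Z5, F3}: 46 + 86 = 132
  {Z9, F8} + {Z5, F3}: 46 + 78 = 124
  {Z5} + {Z9, F8, F3}: 70 + 46 = 116
  {Z9, Z5} + {F8, F3}: 86 + 46 = 132
  {F8, Z5} + {Z9, F3}: 92 + 30 = 122
  … (7 splits in total)
  {Z9, F8, Z5} + {F3}: 92 + 12 = 104  ← best
Best: vehicle 1 00 → Z9 → F8 → Z5 → 00 = 92; vehicle 2 00 → F3 → 00 = 12; combined 104.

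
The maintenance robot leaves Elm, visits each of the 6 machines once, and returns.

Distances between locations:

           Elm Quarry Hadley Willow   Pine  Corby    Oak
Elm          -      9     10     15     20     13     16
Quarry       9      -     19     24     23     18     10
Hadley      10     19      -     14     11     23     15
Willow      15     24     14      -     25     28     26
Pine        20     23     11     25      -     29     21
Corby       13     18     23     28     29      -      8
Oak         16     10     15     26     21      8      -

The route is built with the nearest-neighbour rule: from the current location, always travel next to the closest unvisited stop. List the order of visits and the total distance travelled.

Total distance 101 via the nearest-neighbour route Elm → Quarry → Oak → Corby → Hadley → Pine → Willow → Elm.

At Elm the remaining stops are Quarry 9, Hadley 10, Corby 13, Willow 15, Oak 16, Pine 20; go to Quarry.
At Quarry the remaining stops are Oak 10, Corby 18, Hadley 19, Pine 23, Willow 24; go to Oak.
At Oak the remaining stops are Corby 8, Hadley 15, Pine 21, Willow 26; go to Corby.
At Corby the remaining stops are Hadley 23, Willow 28, Pine 29; go to Hadley.
At Hadley the remaining stops are Pine 11, Willow 14; go to Pine.
At Pine the remaining stops are Willow 25; go to Willow.
Return Willow→Elm: 15.
Total = 9 + 10 + 8 + 23 + 11 + 25 + 15 = 101.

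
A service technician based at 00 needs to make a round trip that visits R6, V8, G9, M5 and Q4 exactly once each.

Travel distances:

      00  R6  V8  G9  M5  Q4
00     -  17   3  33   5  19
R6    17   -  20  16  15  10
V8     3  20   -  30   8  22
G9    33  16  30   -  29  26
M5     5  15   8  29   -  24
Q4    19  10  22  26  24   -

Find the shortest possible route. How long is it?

With 5 stops there are 5!/2 = 60 distinct round trips (a route and its reverse cost the same).
00→R6→V8→G9→M5→Q4→00: 17+20+30+29+24+19 = 139
00→R6→V8→G9→Q4→M5→00: 17+20+30+26+24+5 = 122
00→R6→V8→M5→G9→Q4→00: 17+20+8+29+26+19 = 119
00→R6→V8→M5→Q4→G9→00: 17+20+8+24+26+33 = 128
00→R6→V8→Q4→G9→M5→00: 17+20+22+26+29+5 = 119
00→R6→V8→Q4→M5→G9→00: 17+20+22+24+29+33 = 145
00→R6→G9→V8→M5→Q4→00: 17+16+30+8+24+19 = 114
00→R6→G9→V8→Q4→M5→00: 17+16+30+22+24+5 = 114
00→R6→G9→M5→V8→Q4→00: 17+16+29+8+22+19 = 111
00→R6→G9→M5→Q4→V8→00: 17+16+29+24+22+3 = 111
00→R6→G9→Q4→V8→M5→00: 17+16+26+22+8+5 = 94
00→R6→G9→Q4→M5→V8→00: 17+16+26+24+8+3 = 94
00→R6→M5→V8→G9→Q4→00: 17+15+8+30+26+19 = 115
00→R6→M5→V8→Q4→G9→00: 17+15+8+22+26+33 = 121
… (46 more)
00→V8→M5→G9→R6→Q4→00: 3+8+29+16+10+19 = 85  ← best
The minimum is 85.
One optimal route: 00 → V8 → M5 → G9 → R6 → Q4 → 00 (or its reverse).

Minimum total distance: 85.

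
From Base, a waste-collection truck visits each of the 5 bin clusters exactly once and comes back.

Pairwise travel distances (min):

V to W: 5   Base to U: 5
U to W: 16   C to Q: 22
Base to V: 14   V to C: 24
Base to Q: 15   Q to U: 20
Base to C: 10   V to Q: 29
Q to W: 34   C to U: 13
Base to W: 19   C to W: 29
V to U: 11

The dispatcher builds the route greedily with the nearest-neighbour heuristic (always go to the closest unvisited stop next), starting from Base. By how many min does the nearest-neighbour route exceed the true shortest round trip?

From Base: U=5, C=10, V=14, Q=15, W=19 → choose U (5).
From U: V=11, C=13, W=16, Q=20 → choose V (11).
From V: W=5, C=24, Q=29 → choose W (5).
From W: C=29, Q=34 → choose C (29).
From C: Q=22 → choose Q (22).
NN route Base → U → V → W → C → Q → Base costs 87.
Optimal: Base → V → W → U → C → Q → Base costs 85 (by enumerating all 60 distinct tours).
Excess = 87 − 85 = 2.

Excess over optimum: 2 min.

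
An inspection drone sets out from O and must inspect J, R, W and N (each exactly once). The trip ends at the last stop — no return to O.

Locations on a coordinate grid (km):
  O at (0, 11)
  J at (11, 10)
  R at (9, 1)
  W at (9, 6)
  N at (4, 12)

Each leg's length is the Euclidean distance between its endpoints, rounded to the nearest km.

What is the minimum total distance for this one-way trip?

There are 4! = 24 possible orderings.
O→J→R→W→N: 11+9+5+8 = 33
O→J→R→N→W: 11+9+12+8 = 40
O→J→W→R→N: 11+4+5+12 = 32
O→J→W→N→R: 11+4+8+12 = 35
O→J→N→R→W: 11+7+12+5 = 35
O→J→N→W→R: 11+7+8+5 = 31
O→R→J→W→N: 13+9+4+8 = 34
O→R→J→N→W: 13+9+7+8 = 37
O→R→W→J→N: 13+5+4+7 = 29
O→R→W→N→J: 13+5+8+7 = 33
O→R→N→J→W: 13+12+7+4 = 36
O→R→N→W→J: 13+12+8+4 = 37
O→W→J→R→N: 10+4+9+12 = 35
O→W→J→N→R: 10+4+7+12 = 33
… (10 more)
O→N→J→W→R: 4+7+4+5 = 20  ← best
The minimum is 20.
One shortest path: O → N → J → W → R.

20 km — the minimum one-way total.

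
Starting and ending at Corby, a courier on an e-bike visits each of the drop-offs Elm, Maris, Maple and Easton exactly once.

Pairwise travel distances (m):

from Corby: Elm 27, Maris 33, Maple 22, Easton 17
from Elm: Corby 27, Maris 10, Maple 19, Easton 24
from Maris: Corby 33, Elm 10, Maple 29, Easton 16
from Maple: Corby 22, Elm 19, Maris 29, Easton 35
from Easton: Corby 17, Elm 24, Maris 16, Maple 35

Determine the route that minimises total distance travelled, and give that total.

With 4 stops there are 4!/2 = 12 distinct round trips (a route and its reverse cost the same).
Corby - Elm - Maris - Maple - Easton - Corby: 27+10+29+35+17 = 118
Corby - Elm - Maris - Easton - Maple - Corby: 27+10+16+35+22 = 110
Corby - Elm - Maple - Maris - Easton - Corby: 27+19+29+16+17 = 108
Corby - Elm - Maple - Easton - Maris - Corby: 27+19+35+16+33 = 130
Corby - Elm - Easton - Maris - Maple - Corby: 27+24+16+29+22 = 118
Corby - Elm - Easton - Maple - Maris - Corby: 27+24+35+29+33 = 148
Corby - Maris - Elm - Maple - Easton - Corby: 33+10+19+35+17 = 114
Corby - Maris - Elm - Easton - Maple - Corby: 33+10+24+35+22 = 124
Corby - Maris - Maple - Elm - Easton - Corby: 33+29+19+24+17 = 122
Corby - Maris - Easton - Elm - Maple - Corby: 33+16+24+19+22 = 114
Corby - Maple - Elm - Maris - Easton - Corby: 22+19+10+16+17 = 84
Corby - Maple - Maris - Elm - Easton - Corby: 22+29+10+24+17 = 102
The minimum is 84.
One optimal route: Corby → Maple → Elm → Maris → Easton → Corby (or its reverse).

84 m — the shortest possible round trip.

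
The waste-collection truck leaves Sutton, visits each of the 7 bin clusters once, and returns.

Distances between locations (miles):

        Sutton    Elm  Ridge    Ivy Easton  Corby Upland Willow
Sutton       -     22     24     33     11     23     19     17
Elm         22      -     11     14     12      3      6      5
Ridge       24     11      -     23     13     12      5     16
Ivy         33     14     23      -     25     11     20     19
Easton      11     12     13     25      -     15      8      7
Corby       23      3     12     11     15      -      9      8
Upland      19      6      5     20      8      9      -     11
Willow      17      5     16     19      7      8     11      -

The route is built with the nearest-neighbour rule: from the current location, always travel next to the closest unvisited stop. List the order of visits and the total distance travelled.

At Sutton the remaining stops are Easton 11, Willow 17, Upland 19, Elm 22, Corby 23, Ridge 24, Ivy 33; go to Easton.
At Easton the remaining stops are Willow 7, Upland 8, Elm 12, Ridge 13, Corby 15, Ivy 25; go to Willow.
At Willow the remaining stops are Elm 5, Corby 8, Upland 11, Ridge 16, Ivy 19; go to Elm.
At Elm the remaining stops are Corby 3, Upland 6, Ridge 11, Ivy 14; go to Corby.
At Corby the remaining stops are Upland 9, Ivy 11, Ridge 12; go to Upland.
At Upland the remaining stops are Ridge 5, Ivy 20; go to Ridge.
At Ridge the remaining stops are Ivy 23; go to Ivy.
Return Ivy→Sutton: 33.
Total = 11 + 7 + 5 + 3 + 9 + 5 + 23 + 33 = 96.

96 miles along Sutton → Easton → Willow → Elm → Corby → Upland → Ridge → Ivy → Sutton.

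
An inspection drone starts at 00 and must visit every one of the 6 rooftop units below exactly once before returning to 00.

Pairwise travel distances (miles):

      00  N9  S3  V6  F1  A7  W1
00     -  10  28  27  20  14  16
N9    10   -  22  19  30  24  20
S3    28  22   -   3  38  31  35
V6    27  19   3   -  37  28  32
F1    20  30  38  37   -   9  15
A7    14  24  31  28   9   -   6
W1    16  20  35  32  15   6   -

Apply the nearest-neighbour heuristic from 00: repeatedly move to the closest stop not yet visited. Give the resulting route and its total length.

00 → [N9:10 / A7:14 / W1:16 / F1:20 / V6:27 / S3:28] → N9 (10)
N9 → [V6:19 / W1:20 / S3:22 / A7:24 / F1:30] → V6 (19)
V6 → [S3:3 / A7:28 / W1:32 / F1:37] → S3 (3)
S3 → [A7:31 / W1:35 / F1:38] → A7 (31)
A7 → [W1:6 / F1:9] → W1 (6)
W1 → [F1:15] → F1 (15)
Return F1→00: 20.
Total = 10 + 19 + 3 + 31 + 6 + 15 + 20 = 104.

Nearest-neighbour total = 104 miles; route 00 → N9 → V6 → S3 → A7 → W1 → F1 → 00.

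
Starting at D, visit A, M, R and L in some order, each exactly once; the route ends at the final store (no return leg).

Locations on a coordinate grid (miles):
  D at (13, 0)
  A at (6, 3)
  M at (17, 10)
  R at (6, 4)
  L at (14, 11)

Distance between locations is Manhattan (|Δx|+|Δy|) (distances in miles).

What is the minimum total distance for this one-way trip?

Minimum one-way distance = 30 miles.

There are 4! = 24 possible orderings.
D→A→M→R→L: 10+18+17+15 = 60
D→A→M→L→R: 10+18+4+15 = 47
D→A→R→M→L: 10+1+17+4 = 32
D→A→R→L→M: 10+1+15+4 = 30
D→A→L→M→R: 10+16+4+17 = 47
D→A→L→R→M: 10+16+15+17 = 58
D→M→A→R→L: 14+18+1+15 = 48
D→M→A→L→R: 14+18+16+15 = 63
D→M→R→A→L: 14+17+1+16 = 48
D→M→R→L→A: 14+17+15+16 = 62
D→M→L→A→R: 14+4+16+1 = 35
D→M→L→R→A: 14+4+15+1 = 34
D→R→A→M→L: 11+1+18+4 = 34
D→R→A→L→M: 11+1+16+4 = 32
… (10 more)
The minimum is 30.
One shortest path: D → A → R → L → M.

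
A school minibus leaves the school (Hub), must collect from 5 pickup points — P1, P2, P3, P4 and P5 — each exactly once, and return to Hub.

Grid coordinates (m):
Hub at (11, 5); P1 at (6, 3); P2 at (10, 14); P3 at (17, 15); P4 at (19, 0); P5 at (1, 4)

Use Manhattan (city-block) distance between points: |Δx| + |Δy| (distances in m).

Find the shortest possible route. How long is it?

Shortest round trip = 68 m.

With 5 stops there are 5!/2 = 60 distinct round trips (a route and its reverse cost the same).
Hub → P1 → P2 → P3 → P4 → P5 → Hub: 7+15+8+17+22+11 = 80
Hub → P1 → P2 → P3 → P5 → P4 → Hub: 7+15+8+27+22+13 = 92
Hub → P1 → P2 → P4 → P3 → P5 → Hub: 7+15+23+17+27+11 = 100
Hub → P1 → P2 → P4 → P5 → P3 → Hub: 7+15+23+22+27+16 = 110
Hub → P1 → P2 → P5 → P3 → P4 → Hub: 7+15+19+27+17+13 = 98
Hub → P1 → P2 → P5 → P4 → P3 → Hub: 7+15+19+22+17+16 = 96
Hub → P1 → P3 → P2 → P4 → P5 → Hub: 7+23+8+23+22+11 = 94
Hub → P1 → P3 → P2 → P5 → P4 → Hub: 7+23+8+19+22+13 = 92
Hub → P1 → P3 → P4 → P2 → P5 → Hub: 7+23+17+23+19+11 = 100
Hub → P1 → P3 → P4 → P5 → P2 → Hub: 7+23+17+22+19+10 = 98
Hub → P1 → P3 → P5 → P2 → P4 → Hub: 7+23+27+19+23+13 = 112
Hub → P1 → P3 → P5 → P4 → P2 → Hub: 7+23+27+22+23+10 = 112
Hub → P1 → P4 → P2 → P3 → P5 → Hub: 7+16+23+8+27+11 = 92
Hub → P1 → P4 → P2 → P5 → P3 → Hub: 7+16+23+19+27+16 = 108
… (46 more)
Hub → P2 → P3 → P4 → P1 → P5 → Hub: 10+8+17+16+6+11 = 68  ← best
The minimum is 68.
One optimal route: Hub → P2 → P3 → P4 → P1 → P5 → Hub (or its reverse).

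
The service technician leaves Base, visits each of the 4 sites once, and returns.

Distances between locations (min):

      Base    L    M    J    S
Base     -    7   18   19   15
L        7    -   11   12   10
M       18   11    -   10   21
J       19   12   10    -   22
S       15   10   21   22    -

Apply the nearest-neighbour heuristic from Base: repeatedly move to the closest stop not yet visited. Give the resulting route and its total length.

At Base the remaining stops are L 7, S 15, M 18, J 19; go to L.
At L the remaining stops are S 10, M 11, J 12; go to S.
At S the remaining stops are M 21, J 22; go to M.
At M the remaining stops are J 10; go to J.
Return J→Base: 19.
Total = 7 + 10 + 21 + 10 + 19 = 67.

Nearest-neighbour total = 67 min; route Base → L → S → M → J → Base.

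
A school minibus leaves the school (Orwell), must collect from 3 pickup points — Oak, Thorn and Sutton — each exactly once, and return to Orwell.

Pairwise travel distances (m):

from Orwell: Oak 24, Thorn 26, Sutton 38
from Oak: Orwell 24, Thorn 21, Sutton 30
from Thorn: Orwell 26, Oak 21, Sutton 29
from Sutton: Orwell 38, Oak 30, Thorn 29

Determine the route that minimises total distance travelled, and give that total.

109 m — the shortest possible round trip.

With 3 stops there are 3!/2 = 3 distinct round trips (a route and its reverse cost the same).
Orwell → Oak → Thorn → Sutton → Orwell: 24+21+29+38 = 112
Orwell → Oak → Sutton → Thorn → Orwell: 24+30+29+26 = 109
Orwell → Thorn → Oak → Sutton → Orwell: 26+21+30+38 = 115
The minimum is 109.
One optimal route: Orwell → Oak → Sutton → Thorn → Orwell (or its reverse).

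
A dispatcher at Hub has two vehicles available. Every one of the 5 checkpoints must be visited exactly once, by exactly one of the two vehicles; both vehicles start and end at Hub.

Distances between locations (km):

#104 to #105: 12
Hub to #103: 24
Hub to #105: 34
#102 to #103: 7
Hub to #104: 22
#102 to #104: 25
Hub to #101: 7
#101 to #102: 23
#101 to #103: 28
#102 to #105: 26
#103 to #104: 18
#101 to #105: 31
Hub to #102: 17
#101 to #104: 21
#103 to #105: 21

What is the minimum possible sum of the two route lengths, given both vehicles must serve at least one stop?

93 km — the smallest possible combined total.

Check every non-empty split of the stops between the two vehicles; for each half take its own optimal tour:
  {#101} + {#102, #103, #104, #105}: 14 + 79 = 93
  {#102} + {#101, #103, #104, #105}: 34 + 85 = 119
  {#101, #102} + {#103, #104, #105}: 47 + 79 = 126
  {#103} + {#101, #102, #104, #105}: 48 + 83 = 131
  {#101, #103} + {#102, #104, #105}: 59 + 77 = 136
  {#102, #103} + {#101, #104, #105}: 48 + 72 = 120
  … (15 splits in total)
Best: vehicle 1 Hub → #101 → Hub = 14; vehicle 2 Hub → #102 → #103 → #105 → #104 → Hub = 79; combined 93.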